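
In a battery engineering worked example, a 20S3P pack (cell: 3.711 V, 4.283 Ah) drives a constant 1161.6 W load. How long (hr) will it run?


Step 1: E_pack = Ns * V_cell * Np * C_cell = 20 * 3.711 * 3 * 4.283 = 953.65 Wh
Step 2: t = E_pack / P = 953.65 / 1161.6 = 0.8210 hr

0.8210 hr


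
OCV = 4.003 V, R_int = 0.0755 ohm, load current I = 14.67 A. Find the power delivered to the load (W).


Step 1: V_terminal = OCV - I*R = 4.003 - 14.67 * 0.0755 = 2.8954 V
Step 2: P_out = V_terminal * I = 2.8954 * 14.67 = 42.48 W

42.48 W


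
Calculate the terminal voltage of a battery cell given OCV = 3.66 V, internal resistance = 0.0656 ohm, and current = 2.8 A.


V = OCV - I*R = 3.66 - 2.8 * 0.0656 = 3.476 V

3.476 V


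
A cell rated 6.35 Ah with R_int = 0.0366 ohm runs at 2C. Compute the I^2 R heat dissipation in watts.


Step 1: I = C_rate * capacity = 2 * 6.35 = 12.7 A
Step 2: Q = I^2 * R = 12.7^2 * 0.0366 = 161.29 * 0.0366 = 5.903 W

5.903 W


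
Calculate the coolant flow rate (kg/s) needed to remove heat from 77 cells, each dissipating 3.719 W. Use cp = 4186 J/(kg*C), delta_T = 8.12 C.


Q_total = 77 * 3.719 = 286.36 W
m_dot = Q_total / (cp * dT) = 286.36 / (4186 * 8.12) = 0.008425 kg/s

0.008425 kg/s


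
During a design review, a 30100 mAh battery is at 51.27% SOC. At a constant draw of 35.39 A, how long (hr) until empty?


Convert: C_total = 30100 mAh = 30.1 Ah
Step 1: remaining = SOC/100 * C_total = 51.27/100 * 30.1 = 15.432 Ah
Step 2: t = remaining / I = 15.432 / 35.39 = 0.4361 hr

0.4361 hr


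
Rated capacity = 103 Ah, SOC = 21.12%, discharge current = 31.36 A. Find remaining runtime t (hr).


Step 1: remaining = SOC/100 * C_total = 21.12/100 * 103 = 21.754 Ah
Step 2: t = remaining / I = 21.754 / 31.36 = 0.6937 hr

0.6937 hr


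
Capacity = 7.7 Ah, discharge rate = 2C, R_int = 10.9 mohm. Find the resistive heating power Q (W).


Convert: R = 10.9 mohm = 0.0109 ohm
Step 1: I = C_rate * capacity = 2 * 7.7 = 15.4 A
Step 2: Q = I^2 * R = 15.4^2 * 0.0109 = 237.16 * 0.0109 = 2.585 W

2.585 W


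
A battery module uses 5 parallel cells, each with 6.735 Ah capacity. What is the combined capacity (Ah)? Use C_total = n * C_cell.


Parallel capacities add: 5 * 6.735 Ah = 33.675 Ah

33.675 Ah


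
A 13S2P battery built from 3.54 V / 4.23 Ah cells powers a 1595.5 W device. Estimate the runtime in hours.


Step 1: E_pack = Ns * V_cell * Np * C_cell = 13 * 3.54 * 2 * 4.23 = 389.33 Wh
Step 2: t = E_pack / P = 389.33 / 1595.5 = 0.2440 hr

0.2440 hr


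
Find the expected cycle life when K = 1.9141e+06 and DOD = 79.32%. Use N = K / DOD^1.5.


Step 1: DOD^1.5 = 79.32^1.5 = 706.44
Step 2: N = 1.9141e+06 / 706.44 = 2710 cycles

2710 cycles


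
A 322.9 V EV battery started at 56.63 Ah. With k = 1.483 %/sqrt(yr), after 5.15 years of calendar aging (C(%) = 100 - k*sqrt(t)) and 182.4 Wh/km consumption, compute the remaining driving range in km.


Step 1: capacity retention = 100 - 1.483 * sqrt(5.15) = 100 - 1.483 * 2.2694 = 96.634%
Step 2: C_now = 56.63 * 96.634/100 = 54.724 Ah
Step 3: E_pack = V * C_now = 322.9 * 54.724 = 17670 Wh
Step 4: range = E_pack / consumption = 17670 / 182.4 = 96.88 km

96.88 km


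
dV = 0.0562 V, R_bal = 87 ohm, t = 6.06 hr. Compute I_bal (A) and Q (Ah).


I_bal = dV / R = 0.0562 / 87 = 6.4598e-04 A
Q = I_bal * t = 6.4598e-04 * 6.06 = 0.003915 Ah

I=6.4598e-04 A, Q=0.003915 Ah


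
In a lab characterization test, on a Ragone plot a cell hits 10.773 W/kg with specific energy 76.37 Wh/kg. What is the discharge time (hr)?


t = E / P = 76.37 / 10.773 = 7.089 hr

7.089 hr


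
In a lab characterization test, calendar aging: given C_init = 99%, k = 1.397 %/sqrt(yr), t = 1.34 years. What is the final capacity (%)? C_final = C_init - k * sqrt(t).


sqrt(t) = sqrt(1.34) = 1.1576
C_final = 99 - 1.397 * 1.1576 = 97.38%

97.38%


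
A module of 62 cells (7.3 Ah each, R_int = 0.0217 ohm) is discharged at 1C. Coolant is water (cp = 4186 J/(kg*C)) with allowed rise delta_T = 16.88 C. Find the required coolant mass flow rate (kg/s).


Step 1: I = 1 * 7.3 = 7.3 A
Step 2: Q_cell = I^2 * R = 7.3^2 * 0.0217 = 1.1564 W
Step 3: Q_total = 62 * 1.1564 = 71.697 W
Step 4: m_dot = Q_total / (cp * dT) = 71.697 / (4186 * 16.88) = 0.001015 kg/s

0.001015 kg/s


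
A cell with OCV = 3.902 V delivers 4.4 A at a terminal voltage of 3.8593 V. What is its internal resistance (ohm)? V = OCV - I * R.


R = (OCV - V) / I = (3.902 - 3.8593) / 4.4 = 0.009705 ohm

0.009705 ohm


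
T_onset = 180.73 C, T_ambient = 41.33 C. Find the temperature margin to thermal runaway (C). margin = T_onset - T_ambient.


margin = T_onset - T_ambient = 180.73 - 41.33 = 139.4 C

139.4 C


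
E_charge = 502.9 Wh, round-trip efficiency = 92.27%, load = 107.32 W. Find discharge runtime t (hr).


Step 1: E_discharge = eta/100 * E_charge = 92.27/100 * 502.9 = 464.03 Wh
Step 2: t = E_discharge / P = 464.03 / 107.32 = 4.324 hr

4.324 hr


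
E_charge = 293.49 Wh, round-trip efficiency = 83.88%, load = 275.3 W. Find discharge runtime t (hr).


Step 1: E_discharge = eta/100 * E_charge = 83.88/100 * 293.49 = 246.18 Wh
Step 2: t = E_discharge / P = 246.18 / 275.3 = 0.8942 hr

0.8942 hr


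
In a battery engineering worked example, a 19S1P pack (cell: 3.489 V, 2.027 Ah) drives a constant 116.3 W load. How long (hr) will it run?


Step 1: E_pack = Ns * V_cell * Np * C_cell = 19 * 3.489 * 1 * 2.027 = 134.37 Wh
Step 2: t = E_pack / P = 134.37 / 116.3 = 1.155 hr

1.155 hr


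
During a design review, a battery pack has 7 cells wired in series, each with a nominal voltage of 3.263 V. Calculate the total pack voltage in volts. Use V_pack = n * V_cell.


Series voltages add: 7 * 3.263 V = 22.841 V

22.841 V


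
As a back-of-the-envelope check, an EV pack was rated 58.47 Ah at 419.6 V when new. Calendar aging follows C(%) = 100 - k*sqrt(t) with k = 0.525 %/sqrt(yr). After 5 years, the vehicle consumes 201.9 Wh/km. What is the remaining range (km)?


Step 1: capacity retention = 100 - 0.525 * sqrt(5) = 100 - 0.525 * 2.2361 = 98.826%
Step 2: C_now = 58.47 * 98.826/100 = 57.784 Ah
Step 3: E_pack = V * C_now = 419.6 * 57.784 = 24246 Wh
Step 4: range = E_pack / consumption = 24246 / 201.9 = 120.1 km

120.1 km


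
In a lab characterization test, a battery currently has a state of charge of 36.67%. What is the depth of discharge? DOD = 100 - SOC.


Complement of SOC: DOD = 100% - 36.67% = 63.33%

63.33%


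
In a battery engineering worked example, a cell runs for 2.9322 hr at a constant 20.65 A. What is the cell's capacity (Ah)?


C = I * t = 20.65 * 2.9322 = 60.55 Ah

60.55 Ah


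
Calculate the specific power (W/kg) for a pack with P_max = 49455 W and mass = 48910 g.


Convert: m = 48910 g = 48.91 kg
Specific power = 49455 W / 48.91 kg = 1011 W/kg

1011 W/kg


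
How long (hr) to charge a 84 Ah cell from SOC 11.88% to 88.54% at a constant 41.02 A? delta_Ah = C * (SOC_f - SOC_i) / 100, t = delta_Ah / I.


delta_Ah = 84 * (88.54 - 11.88) / 100 = 64.394 Ah
t = delta_Ah / I = 64.394 / 41.02 = 1.570 hr

1.570 hr


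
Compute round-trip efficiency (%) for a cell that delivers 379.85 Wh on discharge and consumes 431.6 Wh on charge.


eta_e = E_dis / E_chg * 100 = 379.85 / 431.6 * 100 = 88.01%

88.01%


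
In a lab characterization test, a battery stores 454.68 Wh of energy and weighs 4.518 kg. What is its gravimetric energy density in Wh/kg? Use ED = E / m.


ED = E / m = 454.68 / 4.518 = 100.6 Wh/kg

100.6 Wh/kg


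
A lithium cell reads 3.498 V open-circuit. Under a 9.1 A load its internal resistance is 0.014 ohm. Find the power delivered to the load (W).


Step 1: V_terminal = OCV - I*R = 3.498 - 9.1 * 0.014 = 3.3706 V
Step 2: P_out = V_terminal * I = 3.3706 * 9.1 = 30.67 W

30.67 W


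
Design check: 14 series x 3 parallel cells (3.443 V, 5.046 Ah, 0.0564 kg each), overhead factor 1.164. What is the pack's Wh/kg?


Step 1: V_pack = 14 * 3.443 = 48.202 V
Step 2: C_pack = 3 * 5.046 = 15.138 Ah
Step 3: E_pack = V_pack * C_pack = 48.202 * 15.138 = 729.68 Wh
Step 4: m_pack = 14 * 3 * 0.0564 * 1.164 = 2.7573 kg
Step 5: ED = E_pack / m_pack = 729.68 / 2.7573 = 264.6 Wh/kg

264.6 Wh/kg


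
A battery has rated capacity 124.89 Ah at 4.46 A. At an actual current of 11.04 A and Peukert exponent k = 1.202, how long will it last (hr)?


Step 1: t_rated = C / I_rated = 124.89 / 4.46 = 28.002 hr
Step 2: ratio = 4.46 / 11.04 = 0.40399
Step 3: ratio^k = 0.40399^1.202 = 0.3364
Step 4: t = t_rated * ratio^k = 28.002 * 0.3364 = 9.420 hr

9.420 hr


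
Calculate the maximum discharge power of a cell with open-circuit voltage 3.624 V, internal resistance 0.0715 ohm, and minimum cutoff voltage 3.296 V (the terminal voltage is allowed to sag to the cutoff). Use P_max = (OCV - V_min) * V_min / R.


P_max = (OCV - V_min) * V_min / R = (3.624 - 3.296) * 3.296 / 0.0715 = 0.328 * 3.296 / 0.0715 = 15.12 W

15.12 W


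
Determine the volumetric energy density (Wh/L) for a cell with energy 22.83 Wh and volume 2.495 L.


Volumetric ED = 22.83 Wh / 2.495 L = 9.150 Wh/L

9.150 Wh/L


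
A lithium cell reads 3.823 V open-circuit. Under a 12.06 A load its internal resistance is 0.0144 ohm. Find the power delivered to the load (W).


Step 1: V_terminal = OCV - I*R = 3.823 - 12.06 * 0.0144 = 3.6493 V
Step 2: P_out = V_terminal * I = 3.6493 * 12.06 = 44.01 W

44.01 W


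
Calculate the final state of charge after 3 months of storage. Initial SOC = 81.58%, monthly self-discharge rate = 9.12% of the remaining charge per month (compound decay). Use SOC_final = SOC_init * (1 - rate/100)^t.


Monthly retention factor = 1 - 9.12/100 = 0.9088
Over 3 months: factor^3 = 0.75059
SOC_final = 81.58 * 0.75059 = 61.23%

61.23%


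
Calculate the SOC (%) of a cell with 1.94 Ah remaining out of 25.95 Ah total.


SOC = (remaining / total) * 100 = (1.94 / 25.95) * 100 = 7.476%

7.476%


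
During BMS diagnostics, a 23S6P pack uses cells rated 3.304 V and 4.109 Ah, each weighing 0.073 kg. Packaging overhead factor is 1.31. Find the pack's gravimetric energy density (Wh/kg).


Step 1: V_pack = 23 * 3.304 = 75.992 V
Step 2: C_pack = 6 * 4.109 = 24.654 Ah
Step 3: E_pack = V_pack * C_pack = 75.992 * 24.654 = 1873.5 Wh
Step 4: m_pack = 23 * 6 * 0.073 * 1.31 = 13.197 kg
Step 5: ED = E_pack / m_pack = 1873.5 / 13.197 = 142.0 Wh/kg

142.0 Wh/kg


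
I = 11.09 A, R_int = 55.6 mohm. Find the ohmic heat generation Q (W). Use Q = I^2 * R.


Convert: R = 55.6 mohm = 0.0556 ohm
I^2 = 122.99
Q = 122.99 * 0.0556 = 6.838 W

6.838 W


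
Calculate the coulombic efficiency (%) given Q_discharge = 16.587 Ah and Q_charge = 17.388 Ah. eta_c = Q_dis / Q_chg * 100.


eta_c = Q_dis / Q_chg * 100 = 16.587 / 17.388 * 100 = 95.39%

95.39%


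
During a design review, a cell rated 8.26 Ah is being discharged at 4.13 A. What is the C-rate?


Rearranging: C_rate = 4.13 / 8.26 = 0.5C

0.5C


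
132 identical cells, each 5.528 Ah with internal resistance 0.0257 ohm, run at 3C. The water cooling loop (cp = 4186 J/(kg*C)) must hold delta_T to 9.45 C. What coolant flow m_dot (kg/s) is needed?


Step 1: I = 3 * 5.528 = 16.584 A
Step 2: Q_cell = I^2 * R = 16.584^2 * 0.0257 = 7.0682 W
Step 3: Q_total = 132 * 7.0682 = 933 W
Step 4: m_dot = Q_total / (cp * dT) = 933 / (4186 * 9.45) = 0.02359 kg/s

0.02359 kg/s


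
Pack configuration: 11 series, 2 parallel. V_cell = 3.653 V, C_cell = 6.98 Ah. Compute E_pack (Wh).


E = Ns * Vcell * Np * Ccell = 11 * 3.653 * 2 * 6.98 = 561.0 Wh

561.0 Wh


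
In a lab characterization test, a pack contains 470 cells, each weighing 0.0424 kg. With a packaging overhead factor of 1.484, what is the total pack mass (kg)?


Cell mass sum = 470 * 0.0424 = 19.928 kg
With overhead 1.484: m_pack = 19.928 * 1.484 = 29.57 kg

29.57 kg


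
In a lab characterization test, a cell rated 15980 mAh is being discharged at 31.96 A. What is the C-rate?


Convert: capacity = 15980 mAh = 15.98 Ah
Rearranging: C_rate = 31.96 / 15.98 = 2C

2C


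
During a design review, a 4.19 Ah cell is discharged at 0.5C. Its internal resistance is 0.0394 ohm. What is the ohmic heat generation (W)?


Step 1: I = C_rate * capacity = 0.5 * 4.19 = 2.095 A
Step 2: Q = I^2 * R = 2.095^2 * 0.0394 = 4.389 * 0.0394 = 0.1729 W

0.1729 W


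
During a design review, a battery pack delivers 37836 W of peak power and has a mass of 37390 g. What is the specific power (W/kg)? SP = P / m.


Convert: m = 37390 g = 37.39 kg
SP = P / m = 37836 / 37.39 = 1012 W/kg

1012 W/kg


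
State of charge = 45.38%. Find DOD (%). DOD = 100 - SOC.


DOD = 100 - SOC = 100 - 45.38 = 54.62%

54.62%


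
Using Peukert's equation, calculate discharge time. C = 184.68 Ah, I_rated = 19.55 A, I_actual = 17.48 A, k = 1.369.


Step 1: t_rated = C / I_rated = 184.68 / 19.55 = 9.4465 hr
Step 2: ratio = 19.55 / 17.48 = 1.1184
Step 3: ratio^k = 1.1184^1.369 = 1.1655
Step 4: t = t_rated * ratio^k = 9.4465 * 1.1655 = 11.01 hr

11.01 hr


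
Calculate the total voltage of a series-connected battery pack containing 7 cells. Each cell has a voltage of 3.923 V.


Series voltages add: 7 * 3.923 V = 27.461 V

27.461 V


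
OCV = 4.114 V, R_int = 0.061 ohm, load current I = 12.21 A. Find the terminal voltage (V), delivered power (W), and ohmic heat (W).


Step 1: V_terminal = OCV - I*R = 4.114 - 12.21 * 0.061 = 3.3692 V
Step 2: P_out = V_terminal * I = 3.3692 * 12.21 = 41.14 W
Step 3: Q = I^2 * R = 12.21^2 * 0.061 = 9.094 W

V=3.3692 V, P=41.14 W, Q=9.094 W


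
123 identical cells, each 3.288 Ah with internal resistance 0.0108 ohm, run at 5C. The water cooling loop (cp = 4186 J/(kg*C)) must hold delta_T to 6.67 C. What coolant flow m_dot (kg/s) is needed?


Step 1: I = 5 * 3.288 = 16.44 A
Step 2: Q_cell = I^2 * R = 16.44^2 * 0.0108 = 2.919 W
Step 3: Q_total = 123 * 2.919 = 359.04 W
Step 4: m_dot = Q_total / (cp * dT) = 359.04 / (4186 * 6.67) = 0.01286 kg/s

0.01286 kg/s


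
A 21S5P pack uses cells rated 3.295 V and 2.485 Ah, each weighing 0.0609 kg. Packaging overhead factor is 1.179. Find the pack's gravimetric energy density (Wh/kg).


Step 1: V_pack = 21 * 3.295 = 69.195 V
Step 2: C_pack = 5 * 2.485 = 12.425 Ah
Step 3: E_pack = V_pack * C_pack = 69.195 * 12.425 = 859.75 Wh
Step 4: m_pack = 21 * 5 * 0.0609 * 1.179 = 7.5391 kg
Step 5: ED = E_pack / m_pack = 859.75 / 7.5391 = 114.0 Wh/kg

114.0 Wh/kg


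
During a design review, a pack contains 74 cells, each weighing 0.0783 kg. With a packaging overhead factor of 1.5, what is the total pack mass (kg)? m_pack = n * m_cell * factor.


m_pack = n * m_cell * overhead = 74 * 0.0783 * 1.5 = 8.691 kg

8.691 kg


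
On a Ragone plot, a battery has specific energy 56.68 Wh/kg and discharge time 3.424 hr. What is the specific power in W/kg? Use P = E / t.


P_specific = E / t = 56.68 / 3.424 = 16.55 W/kg

16.55 W/kg


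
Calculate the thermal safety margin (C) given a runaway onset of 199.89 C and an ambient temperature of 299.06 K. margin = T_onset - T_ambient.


Convert: T_ambient = 299.06 K = 25.91 C
margin = 199.89 - 25.91 = 173.98 C

173.98 C


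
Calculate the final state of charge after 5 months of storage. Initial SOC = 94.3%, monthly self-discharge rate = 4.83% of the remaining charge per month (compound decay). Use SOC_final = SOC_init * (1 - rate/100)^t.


decay = (1 - 4.83/100)^5 = 0.78073
SOC_final = 94.3 * 0.78073 = 73.62%

73.62%


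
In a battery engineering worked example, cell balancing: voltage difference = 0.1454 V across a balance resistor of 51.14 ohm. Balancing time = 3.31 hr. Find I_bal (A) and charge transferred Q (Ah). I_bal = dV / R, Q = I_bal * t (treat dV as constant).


I_bal = dV / R = 0.1454 / 51.14 = 0.0028432 A
Q = I_bal * t = 0.0028432 * 3.31 = 0.009411 Ah

I=0.0028432 A, Q=0.009411 Ah


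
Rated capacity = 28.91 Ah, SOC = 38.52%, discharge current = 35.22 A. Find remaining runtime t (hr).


Step 1: remaining = SOC/100 * C_total = 38.52/100 * 28.91 = 11.136 Ah
Step 2: t = remaining / I = 11.136 / 35.22 = 0.3162 hr

0.3162 hr


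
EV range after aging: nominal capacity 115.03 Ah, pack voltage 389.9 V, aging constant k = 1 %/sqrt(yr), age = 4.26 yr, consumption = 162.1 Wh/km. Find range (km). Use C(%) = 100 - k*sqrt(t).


Step 1: capacity retention = 100 - 1 * sqrt(4.26) = 100 - 1 * 2.064 = 97.936%
Step 2: C_now = 115.03 * 97.936/100 = 112.66 Ah
Step 3: E_pack = V * C_now = 389.9 * 112.66 = 43926 Wh
Step 4: range = E_pack / consumption = 43926 / 162.1 = 271.0 km

271.0 km


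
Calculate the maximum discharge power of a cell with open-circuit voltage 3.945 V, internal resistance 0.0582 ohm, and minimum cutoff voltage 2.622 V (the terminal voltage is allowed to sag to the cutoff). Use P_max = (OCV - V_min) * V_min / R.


P_max = (OCV - V_min) * V_min / R = (3.945 - 2.622) * 2.622 / 0.0582 = 1.323 * 2.622 / 0.0582 = 59.60 W

59.60 W


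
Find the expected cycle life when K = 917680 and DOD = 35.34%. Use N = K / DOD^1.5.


Step 1: DOD^1.5 = 35.34^1.5 = 210.09
Step 2: N = 917680 / 210.09 = 4368 cycles

4368 cycles


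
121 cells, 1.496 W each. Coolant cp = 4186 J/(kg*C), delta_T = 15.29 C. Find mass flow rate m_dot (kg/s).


Q_total = 121 * 1.496 = 181.02 W
m_dot = Q_total / (cp * dT) = 181.02 / (4186 * 15.29) = 0.002828 kg/s

0.002828 kg/s


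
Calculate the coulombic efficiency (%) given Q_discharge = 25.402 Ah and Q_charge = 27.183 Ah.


eta_c = Q_dis / Q_chg * 100 = 25.402 / 27.183 * 100 = 93.45%

93.45%


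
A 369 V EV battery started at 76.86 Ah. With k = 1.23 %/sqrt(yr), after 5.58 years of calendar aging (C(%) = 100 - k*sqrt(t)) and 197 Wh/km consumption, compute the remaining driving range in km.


Step 1: capacity retention = 100 - 1.23 * sqrt(5.58) = 100 - 1.23 * 2.3622 = 97.094%
Step 2: C_now = 76.86 * 97.094/100 = 74.626 Ah
Step 3: E_pack = V * C_now = 369 * 74.626 = 27537 Wh
Step 4: range = E_pack / consumption = 27537 / 197 = 139.8 km

139.8 km


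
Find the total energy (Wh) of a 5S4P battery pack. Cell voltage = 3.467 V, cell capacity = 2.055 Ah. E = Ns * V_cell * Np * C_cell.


V_pack = 5 * 3.467 = 17.335 V
C_pack = 4 * 2.055 = 8.22 Ah
E = V_pack * C_pack = 17.335 * 8.22 = 142.5 Wh

142.5 Wh


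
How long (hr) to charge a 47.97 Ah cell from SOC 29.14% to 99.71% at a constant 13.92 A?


Step 1: dSOC = 99.71% - 29.14% = 70.57%
Step 2: delta_Ah = 47.97 * 70.57 / 100 = 33.852 Ah
Step 3: t = 33.852 / 13.92 = 2.432 hr

2.432 hr


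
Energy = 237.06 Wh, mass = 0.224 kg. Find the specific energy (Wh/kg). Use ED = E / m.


ED = E / m = 237.06 / 0.224 = 1058 Wh/kg

1058 Wh/kg


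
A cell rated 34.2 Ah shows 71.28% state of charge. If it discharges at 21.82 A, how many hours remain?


Step 1: remaining = SOC/100 * C_total = 71.28/100 * 34.2 = 24.378 Ah
Step 2: t = remaining / I = 24.378 / 21.82 = 1.117 hr

1.117 hr


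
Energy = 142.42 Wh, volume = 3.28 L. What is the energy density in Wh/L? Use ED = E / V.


Volumetric ED = 142.42 Wh / 3.28 L = 43.42 Wh/L

43.42 Wh/L


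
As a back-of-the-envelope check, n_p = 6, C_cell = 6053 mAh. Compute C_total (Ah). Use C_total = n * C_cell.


Convert: C_cell = 6053 mAh = 6.053 Ah
C_total = 6 * 6.053 = 36.318 Ah

36.318 Ah


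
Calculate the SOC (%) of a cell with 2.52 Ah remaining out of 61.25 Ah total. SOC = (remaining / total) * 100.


SOC% = 2.52 / 61.25 * 100 = 4.114%

4.114%


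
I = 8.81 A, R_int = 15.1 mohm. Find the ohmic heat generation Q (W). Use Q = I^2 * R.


Convert: R = 15.1 mohm = 0.0151 ohm
Q = I^2 * R = 8.81^2 * 0.0151 = 1.172 W

1.172 W


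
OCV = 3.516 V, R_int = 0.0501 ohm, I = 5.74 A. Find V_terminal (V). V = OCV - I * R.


IR drop = 5.74 * 0.0501 = 0.28757 V
V = 3.516 - 0.28757 = 3.228 V

3.228 V


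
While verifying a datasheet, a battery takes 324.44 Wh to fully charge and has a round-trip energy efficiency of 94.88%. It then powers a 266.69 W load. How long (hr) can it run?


Step 1: E_discharge = eta/100 * E_charge = 94.88/100 * 324.44 = 307.83 Wh
Step 2: t = E_discharge / P = 307.83 / 266.69 = 1.154 hr

1.154 hr


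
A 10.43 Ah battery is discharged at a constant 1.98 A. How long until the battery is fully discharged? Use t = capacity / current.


t = capacity / current = 10.43 / 1.98 = 5.268 hr

5.268 hr


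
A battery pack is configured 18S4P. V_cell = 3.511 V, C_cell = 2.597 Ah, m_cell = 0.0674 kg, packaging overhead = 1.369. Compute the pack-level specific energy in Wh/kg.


Step 1: V_pack = 18 * 3.511 = 63.198 V
Step 2: C_pack = 4 * 2.597 = 10.388 Ah
Step 3: E_pack = V_pack * C_pack = 63.198 * 10.388 = 656.5 Wh
Step 4: m_pack = 18 * 4 * 0.0674 * 1.369 = 6.6435 kg
Step 5: ED = E_pack / m_pack = 656.5 / 6.6435 = 98.82 Wh/kg

98.82 Wh/kg


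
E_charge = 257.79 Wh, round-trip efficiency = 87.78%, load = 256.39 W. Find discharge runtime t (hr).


Step 1: E_discharge = eta/100 * E_charge = 87.78/100 * 257.79 = 226.29 Wh
Step 2: t = E_discharge / P = 226.29 / 256.39 = 0.8826 hr

0.8826 hr


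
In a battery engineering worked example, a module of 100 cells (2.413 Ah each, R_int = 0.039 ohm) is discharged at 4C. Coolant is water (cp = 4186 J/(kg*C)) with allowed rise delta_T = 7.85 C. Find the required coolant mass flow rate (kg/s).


Step 1: I = 4 * 2.413 = 9.652 A
Step 2: Q_cell = I^2 * R = 9.652^2 * 0.039 = 3.6333 W
Step 3: Q_total = 100 * 3.6333 = 363.33 W
Step 4: m_dot = Q_total / (cp * dT) = 363.33 / (4186 * 7.85) = 0.01106 kg/s

0.01106 kg/s


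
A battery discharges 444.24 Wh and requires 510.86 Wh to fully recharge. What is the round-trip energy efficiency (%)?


eta_e = E_dis / E_chg * 100 = 444.24 / 510.86 * 100 = 86.96%

86.96%


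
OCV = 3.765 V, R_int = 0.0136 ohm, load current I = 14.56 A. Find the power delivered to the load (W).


Step 1: V_terminal = OCV - I*R = 3.765 - 14.56 * 0.0136 = 3.567 V
Step 2: P_out = V_terminal * I = 3.567 * 14.56 = 51.94 W

51.94 W


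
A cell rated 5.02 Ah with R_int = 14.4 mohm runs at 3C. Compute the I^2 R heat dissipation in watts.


Convert: R = 14.4 mohm = 0.0144 ohm
Step 1: I = C_rate * capacity = 3 * 5.02 = 15.06 A
Step 2: Q = I^2 * R = 15.06^2 * 0.0144 = 226.8 * 0.0144 = 3.266 W

3.266 W


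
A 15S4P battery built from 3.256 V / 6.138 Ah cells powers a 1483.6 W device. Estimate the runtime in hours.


Step 1: E_pack = Ns * V_cell * Np * C_cell = 15 * 3.256 * 4 * 6.138 = 1199.1 Wh
Step 2: t = E_pack / P = 1199.1 / 1483.6 = 0.8082 hr

0.8082 hr


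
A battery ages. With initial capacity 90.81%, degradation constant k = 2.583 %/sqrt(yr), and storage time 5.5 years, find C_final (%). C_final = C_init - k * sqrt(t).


Step 1: sqrt(5.5 yr) = 2.3452
Step 2: drop = 2.583 * 2.3452 = 6.0577
Step 3: C_final = 90.81 - 6.0577 = 84.75%

84.75%


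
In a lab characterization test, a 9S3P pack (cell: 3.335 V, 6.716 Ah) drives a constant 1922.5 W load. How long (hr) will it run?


Step 1: E_pack = Ns * V_cell * Np * C_cell = 9 * 3.335 * 3 * 6.716 = 604.74 Wh
Step 2: t = E_pack / P = 604.74 / 1922.5 = 0.3146 hr

0.3146 hr


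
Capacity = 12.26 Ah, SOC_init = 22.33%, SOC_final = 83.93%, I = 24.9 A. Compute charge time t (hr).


Step 1: dSOC = 83.93% - 22.33% = 61.6%
Step 2: delta_Ah = 12.26 * 61.6 / 100 = 7.5522 Ah
Step 3: t = 7.5522 / 24.9 = 0.3033 hr

0.3033 hr


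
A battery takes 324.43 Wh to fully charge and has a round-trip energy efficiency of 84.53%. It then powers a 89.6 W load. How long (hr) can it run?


Step 1: E_discharge = eta/100 * E_charge = 84.53/100 * 324.43 = 274.24 Wh
Step 2: t = E_discharge / P = 274.24 / 89.6 = 3.061 hr

3.061 hr


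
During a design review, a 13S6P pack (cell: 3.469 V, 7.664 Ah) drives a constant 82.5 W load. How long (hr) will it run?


Step 1: E_pack = Ns * V_cell * Np * C_cell = 13 * 3.469 * 6 * 7.664 = 2073.7 Wh
Step 2: t = E_pack / P = 2073.7 / 82.5 = 25.14 hr

25.14 hr


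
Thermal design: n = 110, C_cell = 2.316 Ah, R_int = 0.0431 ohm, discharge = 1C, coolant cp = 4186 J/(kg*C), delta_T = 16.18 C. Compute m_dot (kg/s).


Step 1: I = 1 * 2.316 = 2.316 A
Step 2: Q_cell = I^2 * R = 2.316^2 * 0.0431 = 0.23118 W
Step 3: Q_total = 110 * 0.23118 = 25.43 W
Step 4: m_dot = Q_total / (cp * dT) = 25.43 / (4186 * 16.18) = 3.755e-04 kg/s

3.755e-04 kg/s


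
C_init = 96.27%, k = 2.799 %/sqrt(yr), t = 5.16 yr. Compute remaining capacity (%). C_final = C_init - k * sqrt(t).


sqrt(t) = sqrt(5.16) = 2.2716
C_final = 96.27 - 2.799 * 2.2716 = 89.91%

89.91%


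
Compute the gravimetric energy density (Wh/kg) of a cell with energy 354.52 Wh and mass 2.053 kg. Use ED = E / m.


Specific energy = 354.52 Wh / 2.053 kg = 172.7 Wh/kg

172.7 Wh/kg


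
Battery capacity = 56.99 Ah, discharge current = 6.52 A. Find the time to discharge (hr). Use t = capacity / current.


Runtime = 56.99 Ah / 6.52 A = 8.741 hr

8.741 hr


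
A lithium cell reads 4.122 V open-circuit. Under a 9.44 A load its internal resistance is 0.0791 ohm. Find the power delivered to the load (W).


Step 1: V_terminal = OCV - I*R = 4.122 - 9.44 * 0.0791 = 3.3753 V
Step 2: P_out = V_terminal * I = 3.3753 * 9.44 = 31.86 W

31.86 W


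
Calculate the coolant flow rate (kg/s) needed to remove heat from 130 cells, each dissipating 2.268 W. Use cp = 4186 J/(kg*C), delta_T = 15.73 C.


Q_total = 130 * 2.268 = 294.84 W
m_dot = Q_total / (cp * dT) = 294.84 / (4186 * 15.73) = 0.004478 kg/s

0.004478 kg/s


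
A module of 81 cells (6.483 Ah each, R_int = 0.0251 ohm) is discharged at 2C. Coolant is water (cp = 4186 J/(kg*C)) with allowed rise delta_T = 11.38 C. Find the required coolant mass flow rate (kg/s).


Step 1: I = 2 * 6.483 = 12.966 A
Step 2: Q_cell = I^2 * R = 12.966^2 * 0.0251 = 4.2197 W
Step 3: Q_total = 81 * 4.2197 = 341.8 W
Step 4: m_dot = Q_total / (cp * dT) = 341.8 / (4186 * 11.38) = 0.007175 kg/s

0.007175 kg/s


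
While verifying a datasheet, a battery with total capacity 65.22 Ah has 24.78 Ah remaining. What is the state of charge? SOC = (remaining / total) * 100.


SOC% = 24.78 / 65.22 * 100 = 37.99%

37.99%


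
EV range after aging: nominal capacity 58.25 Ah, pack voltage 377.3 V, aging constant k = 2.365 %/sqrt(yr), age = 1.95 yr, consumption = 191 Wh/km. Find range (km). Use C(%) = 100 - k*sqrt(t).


Step 1: capacity retention = 100 - 2.365 * sqrt(1.95) = 100 - 2.365 * 1.3964 = 96.698%
Step 2: C_now = 58.25 * 96.698/100 = 56.327 Ah
Step 3: E_pack = V * C_now = 377.3 * 56.327 = 21252 Wh
Step 4: range = E_pack / consumption = 21252 / 191 = 111.3 km

111.3 km


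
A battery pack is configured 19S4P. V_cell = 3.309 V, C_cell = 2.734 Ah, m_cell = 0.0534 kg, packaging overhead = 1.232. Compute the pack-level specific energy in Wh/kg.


Step 1: V_pack = 19 * 3.309 = 62.871 V
Step 2: C_pack = 4 * 2.734 = 10.936 Ah
Step 3: E_pack = V_pack * C_pack = 62.871 * 10.936 = 687.56 Wh
Step 4: m_pack = 19 * 4 * 0.0534 * 1.232 = 4.9999 kg
Step 5: ED = E_pack / m_pack = 687.56 / 4.9999 = 137.5 Wh/kg

137.5 Wh/kg


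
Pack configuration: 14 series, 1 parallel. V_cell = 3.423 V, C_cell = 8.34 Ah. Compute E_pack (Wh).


E = Ns * Vcell * Np * Ccell = 14 * 3.423 * 1 * 8.34 = 399.7 Wh

399.7 Wh


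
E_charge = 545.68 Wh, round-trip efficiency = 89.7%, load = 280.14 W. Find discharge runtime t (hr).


Step 1: E_discharge = eta/100 * E_charge = 89.7/100 * 545.68 = 489.47 Wh
Step 2: t = E_discharge / P = 489.47 / 280.14 = 1.747 hr

1.747 hr


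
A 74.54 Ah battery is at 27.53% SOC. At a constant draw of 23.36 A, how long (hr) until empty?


Step 1: remaining = SOC/100 * C_total = 27.53/100 * 74.54 = 20.521 Ah
Step 2: t = remaining / I = 20.521 / 23.36 = 0.8785 hr

0.8785 hr


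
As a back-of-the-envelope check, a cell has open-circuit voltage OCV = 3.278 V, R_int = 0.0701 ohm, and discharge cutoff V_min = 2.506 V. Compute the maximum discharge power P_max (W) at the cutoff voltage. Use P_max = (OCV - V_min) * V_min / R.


P_max = (OCV - V_min) * V_min / R = (3.278 - 2.506) * 2.506 / 0.0701 = 0.772 * 2.506 / 0.0701 = 27.60 W

27.60 W


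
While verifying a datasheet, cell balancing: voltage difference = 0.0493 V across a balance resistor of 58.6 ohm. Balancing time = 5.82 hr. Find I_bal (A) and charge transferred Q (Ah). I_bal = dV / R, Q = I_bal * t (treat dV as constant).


First, Ohm's law: I_bal = 0.0493 V / 58.6 ohm = 8.4130e-04 A
Then Q = I * t = 8.4130e-04 A * 5.82 hr = 0.004896 Ah

I=8.4130e-04 A, Q=0.004896 Ah


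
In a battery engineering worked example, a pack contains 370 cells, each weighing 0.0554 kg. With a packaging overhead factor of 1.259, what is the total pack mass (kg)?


Cell mass sum = 370 * 0.0554 = 20.498 kg
With overhead 1.259: m_pack = 20.498 * 1.259 = 25.81 kg

25.81 kg


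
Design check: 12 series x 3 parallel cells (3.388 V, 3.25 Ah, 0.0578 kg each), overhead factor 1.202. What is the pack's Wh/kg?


Step 1: V_pack = 12 * 3.388 = 40.656 V
Step 2: C_pack = 3 * 3.25 = 9.75 Ah
Step 3: E_pack = V_pack * C_pack = 40.656 * 9.75 = 396.4 Wh
Step 4: m_pack = 12 * 3 * 0.0578 * 1.202 = 2.5011 kg
Step 5: ED = E_pack / m_pack = 396.4 / 2.5011 = 158.5 Wh/kg

158.5 Wh/kg


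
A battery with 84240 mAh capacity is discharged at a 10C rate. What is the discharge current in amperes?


Convert: capacity = 84240 mAh = 84.24 Ah
At 10C: I = 10 * 84.24 Ah = 842.4 A

842.4 A


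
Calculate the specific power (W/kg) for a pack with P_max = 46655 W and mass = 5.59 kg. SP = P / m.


SP = P / m = 46655 / 5.59 = 8346 W/kg

8346 W/kg


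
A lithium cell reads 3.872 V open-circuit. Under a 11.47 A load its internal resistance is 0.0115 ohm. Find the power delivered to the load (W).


Step 1: V_terminal = OCV - I*R = 3.872 - 11.47 * 0.0115 = 3.7401 V
Step 2: P_out = V_terminal * I = 3.7401 * 11.47 = 42.90 W

42.90 W


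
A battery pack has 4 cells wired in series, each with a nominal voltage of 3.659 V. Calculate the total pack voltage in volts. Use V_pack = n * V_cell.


V_pack = n * V_cell = 4 * 3.659 = 14.636 V

14.636 V


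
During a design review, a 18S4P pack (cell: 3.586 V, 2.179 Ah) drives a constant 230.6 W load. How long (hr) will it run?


Step 1: E_pack = Ns * V_cell * Np * C_cell = 18 * 3.586 * 4 * 2.179 = 562.6 Wh
Step 2: t = E_pack / P = 562.6 / 230.6 = 2.440 hr

2.440 hr


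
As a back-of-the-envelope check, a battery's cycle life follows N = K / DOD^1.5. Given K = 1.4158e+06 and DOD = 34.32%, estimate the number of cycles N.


Step 1: DOD^1.5 = 34.32^1.5 = 201.06
Step 2: N = 1.4158e+06 / 201.06 = 7042 cycles

7042 cycles


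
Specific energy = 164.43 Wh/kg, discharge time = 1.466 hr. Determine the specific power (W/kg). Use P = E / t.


Specific power = 164.43 Wh/kg / 1.466 hr = 112.2 W/kg

112.2 W/kg


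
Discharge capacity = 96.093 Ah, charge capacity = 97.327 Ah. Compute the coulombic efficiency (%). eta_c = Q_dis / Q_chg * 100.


eta_c = Q_dis / Q_chg * 100 = 96.093 / 97.327 * 100 = 98.73%

98.73%


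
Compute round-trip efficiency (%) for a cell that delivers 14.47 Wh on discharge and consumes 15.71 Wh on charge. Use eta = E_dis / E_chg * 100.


eta_e = E_dis / E_chg * 100 = 14.47 / 15.71 * 100 = 92.11%

92.11%


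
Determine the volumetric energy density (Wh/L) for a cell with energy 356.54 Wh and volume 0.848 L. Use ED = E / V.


ED = E / V = 356.54 / 0.848 = 420.4 Wh/L

420.4 Wh/L


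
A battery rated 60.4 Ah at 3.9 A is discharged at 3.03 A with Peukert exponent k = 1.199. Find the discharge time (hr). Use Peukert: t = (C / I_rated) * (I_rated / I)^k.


t_rated = C / I_rated = 60.4 / 3.9 = 15.487 hr
(I_rated/I)^k = (1.2871)^1.199 = 1.3534
t = t_rated * (I_rated/I)^k = 15.487 * 1.3534 = 20.96 hr

20.96 hr


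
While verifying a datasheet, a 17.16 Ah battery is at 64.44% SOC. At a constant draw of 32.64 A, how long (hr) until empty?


Step 1: remaining = SOC/100 * C_total = 64.44/100 * 17.16 = 11.058 Ah
Step 2: t = remaining / I = 11.058 / 32.64 = 0.3388 hr

0.3388 hr


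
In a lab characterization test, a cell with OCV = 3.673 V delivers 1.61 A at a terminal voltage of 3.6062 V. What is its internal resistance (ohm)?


R = (OCV - V) / I = (3.673 - 3.6062) / 1.61 = 0.04149 ohm

0.04149 ohm


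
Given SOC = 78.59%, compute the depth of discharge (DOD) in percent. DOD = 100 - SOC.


Complement of SOC: DOD = 100% - 78.59% = 21.41%

21.41%


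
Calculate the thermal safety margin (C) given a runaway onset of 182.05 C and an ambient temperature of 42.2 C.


Safety margin = 182.05 C - 42.2 C = 139.85 C

139.85 C


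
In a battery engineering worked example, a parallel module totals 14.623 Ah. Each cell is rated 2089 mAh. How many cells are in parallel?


Convert: C_cell = 2089 mAh = 2.089 Ah
n = C_total / C_cell = 14.623 / 2.089 = 7

7


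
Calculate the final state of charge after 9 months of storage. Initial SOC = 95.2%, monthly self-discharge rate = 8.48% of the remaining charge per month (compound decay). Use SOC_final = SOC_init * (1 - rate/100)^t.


Monthly retention factor = 1 - 8.48/100 = 0.9152
Over 9 months: factor^9 = 0.45045
SOC_final = 95.2 * 0.45045 = 42.88%

42.88%


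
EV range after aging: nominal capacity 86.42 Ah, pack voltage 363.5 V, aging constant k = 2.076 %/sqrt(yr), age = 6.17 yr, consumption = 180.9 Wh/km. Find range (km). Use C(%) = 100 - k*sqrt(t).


Step 1: capacity retention = 100 - 2.076 * sqrt(6.17) = 100 - 2.076 * 2.4839 = 94.843%
Step 2: C_now = 86.42 * 94.843/100 = 81.963 Ah
Step 3: E_pack = V * C_now = 363.5 * 81.963 = 29794 Wh
Step 4: range = E_pack / consumption = 29794 / 180.9 = 164.7 km

164.7 km


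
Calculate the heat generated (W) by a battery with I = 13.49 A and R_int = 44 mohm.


Convert: R = 44 mohm = 0.044 ohm
I^2 = 181.98
Q = 181.98 * 0.044 = 8.007 W

8.007 W


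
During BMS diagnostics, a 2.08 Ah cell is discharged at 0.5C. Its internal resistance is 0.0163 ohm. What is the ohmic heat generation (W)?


Step 1: I = C_rate * capacity = 0.5 * 2.08 = 1.04 A
Step 2: Q = I^2 * R = 1.04^2 * 0.0163 = 1.0816 * 0.0163 = 0.01763 W

0.01763 W


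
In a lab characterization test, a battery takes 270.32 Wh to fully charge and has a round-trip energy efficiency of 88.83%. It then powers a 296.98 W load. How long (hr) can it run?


Step 1: E_discharge = eta/100 * E_charge = 88.83/100 * 270.32 = 240.13 Wh
Step 2: t = E_discharge / P = 240.13 / 296.98 = 0.8086 hr

0.8086 hr


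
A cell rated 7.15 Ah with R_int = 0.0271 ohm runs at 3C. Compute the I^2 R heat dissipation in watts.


Step 1: I = C_rate * capacity = 3 * 7.15 = 21.45 A
Step 2: Q = I^2 * R = 21.45^2 * 0.0271 = 460.1 * 0.0271 = 12.47 W

12.47 W


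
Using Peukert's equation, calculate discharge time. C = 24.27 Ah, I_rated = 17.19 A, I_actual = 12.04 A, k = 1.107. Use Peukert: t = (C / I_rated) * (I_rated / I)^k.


t_rated = C / I_rated = 24.27 / 17.19 = 1.4119 hr
(I_rated/I)^k = (1.4277)^1.107 = 1.4831
t = t_rated * (I_rated/I)^k = 1.4119 * 1.4831 = 2.094 hr

2.094 hr


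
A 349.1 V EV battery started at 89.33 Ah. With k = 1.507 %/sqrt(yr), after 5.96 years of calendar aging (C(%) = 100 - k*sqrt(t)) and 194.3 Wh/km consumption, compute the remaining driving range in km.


Step 1: capacity retention = 100 - 1.507 * sqrt(5.96) = 100 - 1.507 * 2.4413 = 96.321%
Step 2: C_now = 89.33 * 96.321/100 = 86.044 Ah
Step 3: E_pack = V * C_now = 349.1 * 86.044 = 30038 Wh
Step 4: range = E_pack / consumption = 30038 / 194.3 = 154.6 km

154.6 km


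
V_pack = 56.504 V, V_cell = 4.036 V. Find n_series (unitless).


Rearranging: n = V_pack / V_cell = 56.504 / 4.036 = 14 cells

14


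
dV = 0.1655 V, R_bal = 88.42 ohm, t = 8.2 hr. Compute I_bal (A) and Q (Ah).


First, Ohm's law: I_bal = 0.1655 V / 88.42 ohm = 0.0018717 A
Then Q = I * t = 0.0018717 A * 8.2 hr = 0.01535 Ah

I=0.0018717 A, Q=0.01535 Ah


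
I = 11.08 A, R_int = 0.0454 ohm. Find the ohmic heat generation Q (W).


I^2 = 122.77
Q = 122.77 * 0.0454 = 5.574 W

5.574 W


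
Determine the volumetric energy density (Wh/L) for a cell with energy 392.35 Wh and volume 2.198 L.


Volumetric ED = 392.35 Wh / 2.198 L = 178.5 Wh/L

178.5 Wh/L


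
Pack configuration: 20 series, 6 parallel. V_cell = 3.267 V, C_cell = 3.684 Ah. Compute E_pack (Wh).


V_pack = 20 * 3.267 = 65.34 V
C_pack = 6 * 3.684 = 22.104 Ah
E = V_pack * C_pack = 65.34 * 22.104 = 1444 Wh

1444 Wh


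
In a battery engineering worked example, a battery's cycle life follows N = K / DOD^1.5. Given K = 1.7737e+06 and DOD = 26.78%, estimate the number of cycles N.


Step 1: DOD^1.5 = 26.78^1.5 = 138.58
Step 2: N = 1.7737e+06 / 138.58 = 12800 cycles

12800 cycles


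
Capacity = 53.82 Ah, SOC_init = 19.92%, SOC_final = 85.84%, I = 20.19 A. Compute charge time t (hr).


delta_Ah = 53.82 * (85.84 - 19.92) / 100 = 35.478 Ah
t = delta_Ah / I = 35.478 / 20.19 = 1.757 hr

1.757 hr


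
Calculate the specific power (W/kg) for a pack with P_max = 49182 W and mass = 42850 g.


Convert: m = 42850 g = 42.85 kg
Specific power = 49182 W / 42.85 kg = 1148 W/kg

1148 W/kg


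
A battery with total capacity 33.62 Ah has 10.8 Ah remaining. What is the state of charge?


SOC% = 10.8 / 33.62 * 100 = 32.12%

32.12%


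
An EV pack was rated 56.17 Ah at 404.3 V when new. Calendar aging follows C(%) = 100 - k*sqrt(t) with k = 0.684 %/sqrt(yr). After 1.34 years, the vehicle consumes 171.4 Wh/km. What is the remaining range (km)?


Step 1: capacity retention = 100 - 0.684 * sqrt(1.34) = 100 - 0.684 * 1.1576 = 99.208%
Step 2: C_now = 56.17 * 99.208/100 = 55.725 Ah
Step 3: E_pack = V * C_now = 404.3 * 55.725 = 22530 Wh
Step 4: range = E_pack / consumption = 22530 / 171.4 = 131.4 km

131.4 km


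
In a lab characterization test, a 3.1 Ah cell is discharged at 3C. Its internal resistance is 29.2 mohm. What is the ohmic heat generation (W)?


Convert: R = 29.2 mohm = 0.0292 ohm
Step 1: I = C_rate * capacity = 3 * 3.1 = 9.3 A
Step 2: Q = I^2 * R = 9.3^2 * 0.0292 = 86.49 * 0.0292 = 2.526 W

2.526 W


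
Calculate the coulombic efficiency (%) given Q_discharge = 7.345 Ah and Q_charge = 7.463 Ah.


Coulombic efficiency = 7.345/7.463 * 100% = 98.42%

98.42%


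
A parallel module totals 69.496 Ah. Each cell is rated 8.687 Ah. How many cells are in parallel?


n = C_total / C_cell = 69.496 / 8.687 = 8

8


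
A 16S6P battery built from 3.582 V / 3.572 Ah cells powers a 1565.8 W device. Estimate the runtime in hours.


Step 1: E_pack = Ns * V_cell * Np * C_cell = 16 * 3.582 * 6 * 3.572 = 1228.3 Wh
Step 2: t = E_pack / P = 1228.3 / 1565.8 = 0.7845 hr

0.7845 hr


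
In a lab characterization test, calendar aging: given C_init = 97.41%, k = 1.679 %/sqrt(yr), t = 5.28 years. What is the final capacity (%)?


sqrt(t) = sqrt(5.28) = 2.2978
C_final = 97.41 - 1.679 * 2.2978 = 93.55%

93.55%


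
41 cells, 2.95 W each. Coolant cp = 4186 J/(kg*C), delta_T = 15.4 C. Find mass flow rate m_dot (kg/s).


Q_total = 41 * 2.95 = 120.95 W
m_dot = Q_total / (cp * dT) = 120.95 / (4186 * 15.4) = 0.001876 kg/s

0.001876 kg/s


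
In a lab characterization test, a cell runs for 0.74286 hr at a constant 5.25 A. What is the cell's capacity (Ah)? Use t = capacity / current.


C = I * t = 5.25 * 0.74286 = 3.900 Ah

3.900 Ah


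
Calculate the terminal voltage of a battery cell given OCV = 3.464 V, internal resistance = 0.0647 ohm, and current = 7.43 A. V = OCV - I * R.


V = OCV - I*R = 3.464 - 7.43 * 0.0647 = 2.983 V

2.983 V


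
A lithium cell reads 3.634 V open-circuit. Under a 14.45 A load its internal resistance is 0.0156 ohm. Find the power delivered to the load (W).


Step 1: V_terminal = OCV - I*R = 3.634 - 14.45 * 0.0156 = 3.4086 V
Step 2: P_out = V_terminal * I = 3.4086 * 14.45 = 49.25 W

49.25 W


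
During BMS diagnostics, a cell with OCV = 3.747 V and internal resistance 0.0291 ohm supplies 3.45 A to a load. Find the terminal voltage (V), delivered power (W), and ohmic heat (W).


Step 1: V_terminal = OCV - I*R = 3.747 - 3.45 * 0.0291 = 3.6466 V
Step 2: P_out = V_terminal * I = 3.6466 * 3.45 = 12.58 W
Step 3: Q = I^2 * R = 3.45^2 * 0.0291 = 0.3464 W

V=3.6466 V, P=12.58 W, Q=0.3464 W
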